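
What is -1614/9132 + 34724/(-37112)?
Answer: -3927066/3530279 ≈ -1.1124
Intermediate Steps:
-1614/9132 + 34724/(-37112) = -1614*1/9132 + 34724*(-1/37112) = -269/1522 - 8681/9278 = -3927066/3530279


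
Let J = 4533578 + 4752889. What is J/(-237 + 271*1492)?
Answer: 9286467/404095 ≈ 22.981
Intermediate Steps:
J = 9286467
J/(-237 + 271*1492) = 9286467/(-237 + 271*1492) = 9286467/(-237 + 404332) = 9286467/404095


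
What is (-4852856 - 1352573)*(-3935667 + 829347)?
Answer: 19276048211280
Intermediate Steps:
(-4852856 - 1352573)*(-3935667 + 829347) = -6205429*(-3106320) = 19276048211280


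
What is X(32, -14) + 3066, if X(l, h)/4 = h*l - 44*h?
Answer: 3738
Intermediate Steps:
X(l, h) = -176*h + 4*h*l (X(l, h) = 4*(h*l - 44*h) = 4*(-44*h + h*l) = -176*h + 4*h*l)
X(32, -14) + 3066 = 4*(-14)*(-44 + 32) + 3066 = 4*(-14)*(-12) + 3066 = 672 + 3066 = 3738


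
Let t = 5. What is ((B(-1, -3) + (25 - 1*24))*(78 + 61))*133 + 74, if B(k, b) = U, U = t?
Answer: 110996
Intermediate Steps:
U = 5
B(k, b) = 5
((B(-1, -3) + (25 - 1*24))*(78 + 61))*133 + 74 = ((5 + (25 - 1*24))*(78 + 61))*133 + 74 = ((5 + (25 - 24))*139)*133 + 74 = ((5 + 1)*139)*133 + 74 = (6*139)*133 + 74 = 834*133 + 74 = 110922 + 74 = 110996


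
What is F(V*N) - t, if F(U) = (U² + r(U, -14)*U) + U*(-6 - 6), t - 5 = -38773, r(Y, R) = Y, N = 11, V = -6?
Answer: 48272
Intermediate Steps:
t = -38768 (t = 5 - 38773 = -38768)
F(U) = -12*U + 2*U² (F(U) = (U² + U*U) + U*(-6 - 6) = (U² + U²) + U*(-12) = 2*U² - 12*U = -12*U + 2*U²)
F(V*N) - t = 2*(-6*11)*(-6 - 6*11) - 1*(-38768) = 2*(-66)*(-6 - 66) + 38768 = 2*(-66)*(-72) + 38768 = 9504 + 38768 = 48272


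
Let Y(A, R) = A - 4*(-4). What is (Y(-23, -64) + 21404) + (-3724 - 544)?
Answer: 17129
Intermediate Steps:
Y(A, R) = 16 + A (Y(A, R) = A + 16 = 16 + A)
(Y(-23, -64) + 21404) + (-3724 - 544) = ((16 - 23) + 21404) + (-3724 - 544) = (-7 + 21404) - 4268 = 21397 - 4268 = 17129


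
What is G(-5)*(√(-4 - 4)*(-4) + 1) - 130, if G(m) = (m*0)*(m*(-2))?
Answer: -130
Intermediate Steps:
G(m) = 0 (G(m) = 0*(-2*m) = 0)
G(-5)*(√(-4 - 4)*(-4) + 1) - 130 = 0*(√(-4 - 4)*(-4) + 1) - 130 = 0*(√(-8)*(-4) + 1) - 130 = 0*((2*I*√2)*(-4) + 1) - 130 = 0*(-8*I*√2 + 1) - 130 = 0*(1 - 8*I*√2) - 130 = 0 - 130 = -130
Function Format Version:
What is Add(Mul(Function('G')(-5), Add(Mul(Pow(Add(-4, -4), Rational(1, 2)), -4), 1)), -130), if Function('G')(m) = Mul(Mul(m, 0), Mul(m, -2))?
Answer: -130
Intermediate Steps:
Function('G')(m) = 0 (Function('G')(m) = Mul(0, Mul(-2, m)) = 0)
Add(Mul(Function('G')(-5), Add(Mul(Pow(Add(-4, -4), Rational(1, 2)), -4), 1)), -130) = Add(Mul(0, Add(Mul(Pow(Add(-4, -4), Rational(1, 2)), -4), 1)), -130) = Add(Mul(0, Add(Mul(Pow(-8, Rational(1, 2)), -4), 1)), -130) = Add(Mul(0, Add(Mul(Mul(2, I, Pow(2, Rational(1, 2))), -4), 1)), -130) = Add(Mul(0, Add(Mul(-8, I, Pow(2, Rational(1, 2))), 1)), -130) = Add(Mul(0, Add(1, Mul(-8, I, Pow(2, Rational(1, 2))))), -130) = Add(0, -130) = -130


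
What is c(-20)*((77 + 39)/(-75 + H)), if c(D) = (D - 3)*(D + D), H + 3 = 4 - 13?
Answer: -3680/3 ≈ -1226.7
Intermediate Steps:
H = -12 (H = -3 + (4 - 13) = -3 - 9 = -12)
c(D) = 2*D*(-3 + D) (c(D) = (-3 + D)*(2*D) = 2*D*(-3 + D))
c(-20)*((77 + 39)/(-75 + H)) = (2*(-20)*(-3 - 20))*((77 + 39)/(-75 - 12)) = (2*(-20)*(-23))*(116/(-87)) = 920*(116*(-1/87)) = 920*(-4/3) = -3680/3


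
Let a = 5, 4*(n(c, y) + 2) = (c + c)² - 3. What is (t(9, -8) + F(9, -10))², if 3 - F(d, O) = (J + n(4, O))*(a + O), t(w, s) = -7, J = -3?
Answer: 35721/16 ≈ 2232.6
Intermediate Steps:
n(c, y) = -11/4 + c² (n(c, y) = -2 + ((c + c)² - 3)/4 = -2 + ((2*c)² - 3)/4 = -2 + (4*c² - 3)/4 = -2 + (-3 + 4*c²)/4 = -2 + (-¾ + c²) = -11/4 + c²)
F(d, O) = -193/4 - 41*O/4 (F(d, O) = 3 - (-3 + (-11/4 + 4²))*(5 + O) = 3 - (-3 + (-11/4 + 16))*(5 + O) = 3 - (-3 + 53/4)*(5 + O) = 3 - 41*(5 + O)/4 = 3 - (205/4 + 41*O/4) = 3 + (-205/4 - 41*O/4) = -193/4 - 41*O/4)
(t(9, -8) + F(9, -10))² = (-7 + (-193/4 - 41/4*(-10)))² = (-7 + (-193/4 + 205/2))² = (-7 + 217/4)² = (189/4)² = 35721/16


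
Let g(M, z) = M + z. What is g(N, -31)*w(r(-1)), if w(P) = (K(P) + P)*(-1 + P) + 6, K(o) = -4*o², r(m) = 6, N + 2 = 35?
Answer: -1368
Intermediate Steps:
N = 33 (N = -2 + 35 = 33)
w(P) = 6 + (-1 + P)*(P - 4*P²) (w(P) = (-4*P² + P)*(-1 + P) + 6 = (P - 4*P²)*(-1 + P) + 6 = (-1 + P)*(P - 4*P²) + 6 = 6 + (-1 + P)*(P - 4*P²))
g(N, -31)*w(r(-1)) = (33 - 31)*(6 - 1*6 - 4*6³ + 5*6²) = 2*(6 - 6 - 4*216 + 5*36) = 2*(6 - 6 - 864 + 180) = 2*(-684) = -1368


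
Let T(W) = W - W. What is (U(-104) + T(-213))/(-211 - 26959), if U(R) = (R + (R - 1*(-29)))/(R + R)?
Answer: -179/5651360 ≈ -3.1674e-5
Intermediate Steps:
U(R) = (29 + 2*R)/(2*R) (U(R) = (R + (R + 29))/((2*R)) = (R + (29 + R))*(1/(2*R)) = (29 + 2*R)*(1/(2*R)) = (29 + 2*R)/(2*R))
T(W) = 0
(U(-104) + T(-213))/(-211 - 26959) = ((29/2 - 104)/(-104) + 0)/(-211 - 26959) = (-1/104*(-179/2) + 0)/(-27170) = (179/208 + 0)*(-1/27170) = (179/208)*(-1/27170) = -179/5651360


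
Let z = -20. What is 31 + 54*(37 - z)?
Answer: 3109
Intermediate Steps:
31 + 54*(37 - z) = 31 + 54*(37 - 1*(-20)) = 31 + 54*(37 + 20) = 31 + 54*57 = 31 + 3078 = 3109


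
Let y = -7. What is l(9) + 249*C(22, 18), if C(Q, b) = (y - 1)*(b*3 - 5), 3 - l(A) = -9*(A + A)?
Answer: -97443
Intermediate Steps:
l(A) = 3 + 18*A (l(A) = 3 - (-9)*(A + A) = 3 - (-9)*2*A = 3 - (-18)*A = 3 + 18*A)
C(Q, b) = 40 - 24*b (C(Q, b) = (-7 - 1)*(b*3 - 5) = -8*(3*b - 5) = -8*(-5 + 3*b) = 40 - 24*b)
l(9) + 249*C(22, 18) = (3 + 18*9) + 249*(40 - 24*18) = (3 + 162) + 249*(40 - 432) = 165 + 249*(-392) = 165 - 97608 = -97443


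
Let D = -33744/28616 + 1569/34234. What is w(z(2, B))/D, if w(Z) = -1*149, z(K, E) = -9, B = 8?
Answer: 18245797682/138786699 ≈ 131.47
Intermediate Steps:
w(Z) = -149
D = -138786699/122455018 (D = -33744*1/28616 + 1569*(1/34234) = -4218/3577 + 1569/34234 = -138786699/122455018 ≈ -1.1334)
w(z(2, B))/D = -149/(-138786699/122455018) = -149*(-122455018/138786699) = 18245797682/138786699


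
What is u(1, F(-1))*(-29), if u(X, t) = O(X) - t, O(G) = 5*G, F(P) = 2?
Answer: -87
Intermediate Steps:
u(X, t) = -t + 5*X (u(X, t) = 5*X - t = -t + 5*X)
u(1, F(-1))*(-29) = (-1*2 + 5*1)*(-29) = (-2 + 5)*(-29) = 3*(-29) = -87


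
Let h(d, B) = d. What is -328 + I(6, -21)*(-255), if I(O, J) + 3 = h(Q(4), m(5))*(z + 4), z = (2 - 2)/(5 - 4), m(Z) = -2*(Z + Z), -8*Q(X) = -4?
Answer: -73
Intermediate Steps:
Q(X) = ½ (Q(X) = -⅛*(-4) = ½)
m(Z) = -4*Z
z = 0 (z = 0/1 = 0*1 = 0)
I(O, J) = -1 (I(O, J) = -3 + (0 + 4)/2 = -3 + (½)*4 = -3 + 2 = -1)
-328 + I(6, -21)*(-255) = -328 - 1*(-255) = -328 + 255 = -73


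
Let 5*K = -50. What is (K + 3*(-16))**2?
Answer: 3364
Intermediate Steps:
K = -10 (K = (1/5)*(-50) = -10)
(K + 3*(-16))**2 = (-10 + 3*(-16))**2 = (-10 - 48)**2 = (-58)**2 = 3364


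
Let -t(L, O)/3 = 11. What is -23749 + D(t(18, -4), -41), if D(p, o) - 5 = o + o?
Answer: -23826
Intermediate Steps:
t(L, O) = -33 (t(L, O) = -3*11 = -33)
D(p, o) = 5 + 2*o (D(p, o) = 5 + (o + o) = 5 + 2*o)
-23749 + D(t(18, -4), -41) = -23749 + (5 + 2*(-41)) = -23749 + (5 - 82) = -23749 - 77 = -23826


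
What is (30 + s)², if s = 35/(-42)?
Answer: 30625/36 ≈ 850.69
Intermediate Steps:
s = -⅚ (s = 35*(-1/42) = -⅚ ≈ -0.83333)
(30 + s)² = (30 - ⅚)² = (175/6)² = 30625/36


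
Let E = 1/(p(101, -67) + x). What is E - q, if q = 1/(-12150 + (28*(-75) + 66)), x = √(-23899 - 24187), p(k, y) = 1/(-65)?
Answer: (-921959*I + 65*√48086)/(14184*(I + 65*√48086)) ≈ 7.0182e-5 - 0.0045603*I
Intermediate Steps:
p(k, y) = -1/65
x = I*√48086 (x = √(-48086) = I*√48086 ≈ 219.29*I)
q = -1/14184 (q = 1/(-12150 + (-2100 + 66)) = 1/(-12150 - 2034) = 1/(-14184) = -1/14184 ≈ -7.0502e-5)
E = 1/(-1/65 + I*√48086) ≈ -3.2e-7 - 0.0045603*I
E - q = (-65/203163351 - 4225*I*√48086/203163351) - 1*(-1/14184) = (-65/203163351 - 4225*I*√48086/203163351) + 1/14184 = 67413797/960556323528 - 4225*I*√48086/203163351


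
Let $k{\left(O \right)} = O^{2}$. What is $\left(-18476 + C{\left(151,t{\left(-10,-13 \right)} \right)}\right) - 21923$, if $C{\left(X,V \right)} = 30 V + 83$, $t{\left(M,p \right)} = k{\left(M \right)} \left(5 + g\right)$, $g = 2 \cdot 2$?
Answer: $-13316$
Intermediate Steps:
$g = 4$
$t{\left(M,p \right)} = 9 M^{2}$ ($t{\left(M,p \right)} = M^{2} \left(5 + 4\right) = M^{2} \cdot 9 = 9 M^{2}$)
$C{\left(X,V \right)} = 83 + 30 V$
$\left(-18476 + C{\left(151,t{\left(-10,-13 \right)} \right)}\right) - 21923 = \left(-18476 + \left(83 + 30 \cdot 9 \left(-10\right)^{2}\right)\right) - 21923 = \left(-18476 + \left(83 + 30 \cdot 9 \cdot 100\right)\right) - 21923 = \left(-18476 + \left(83 + 30 \cdot 900\right)\right) - 21923 = \left(-18476 + \left(83 + 27000\right)\right) - 21923 = \left(-18476 + 27083\right) - 21923 = 8607 - 21923 = -13316$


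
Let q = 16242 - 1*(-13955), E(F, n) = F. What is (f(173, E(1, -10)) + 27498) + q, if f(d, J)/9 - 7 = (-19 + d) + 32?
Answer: 59432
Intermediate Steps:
f(d, J) = 180 + 9*d (f(d, J) = 63 + 9*((-19 + d) + 32) = 63 + 9*(13 + d) = 63 + (117 + 9*d) = 180 + 9*d)
q = 30197 (q = 16242 + 13955 = 30197)
(f(173, E(1, -10)) + 27498) + q = ((180 + 9*173) + 27498) + 30197 = ((180 + 1557) + 27498) + 30197 = (1737 + 27498) + 30197 = 29235 + 30197 = 59432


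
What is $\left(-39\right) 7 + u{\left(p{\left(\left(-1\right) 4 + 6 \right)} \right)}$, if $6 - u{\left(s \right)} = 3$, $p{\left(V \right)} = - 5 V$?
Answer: $-270$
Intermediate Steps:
$u{\left(s \right)} = 3$ ($u{\left(s \right)} = 6 - 3 = 3$)
$\left(-39\right) 7 + u{\left(p{\left(\left(-1\right) 4 + 6 \right)} \right)} = \left(-39\right) 7 + 3 = -273 + 3 = -270$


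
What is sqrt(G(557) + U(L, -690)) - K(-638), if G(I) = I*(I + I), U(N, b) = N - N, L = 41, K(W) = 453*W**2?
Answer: -184390932 + 557*sqrt(2) ≈ -1.8439e+8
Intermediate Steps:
U(N, b) = 0
G(I) = 2*I**2 (G(I) = I*(2*I) = 2*I**2)
sqrt(G(557) + U(L, -690)) - K(-638) = sqrt(2*557**2 + 0) - 453*(-638)**2 = sqrt(2*310249 + 0) - 453*407044 = sqrt(620498 + 0) - 1*184390932 = sqrt(620498) - 184390932 = 557*sqrt(2) - 184390932 = -184390932 + 557*sqrt(2)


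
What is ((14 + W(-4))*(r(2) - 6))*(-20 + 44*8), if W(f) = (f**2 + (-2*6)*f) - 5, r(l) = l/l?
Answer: -121180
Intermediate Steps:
r(l) = 1
W(f) = -5 + f**2 - 12*f (W(f) = (f**2 - 12*f) - 5 = -5 + f**2 - 12*f)
((14 + W(-4))*(r(2) - 6))*(-20 + 44*8) = ((14 + (-5 + (-4)**2 - 12*(-4)))*(1 - 6))*(-20 + 44*8) = ((14 + (-5 + 16 + 48))*(-5))*(-20 + 352) = ((14 + 59)*(-5))*332 = (73*(-5))*332 = -365*332 = -121180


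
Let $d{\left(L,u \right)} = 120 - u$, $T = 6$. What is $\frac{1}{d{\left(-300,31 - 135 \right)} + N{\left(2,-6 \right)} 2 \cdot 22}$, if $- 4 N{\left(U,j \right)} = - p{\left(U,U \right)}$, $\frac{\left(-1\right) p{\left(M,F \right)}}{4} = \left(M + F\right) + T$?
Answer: $- \frac{1}{216} \approx -0.0046296$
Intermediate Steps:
$p{\left(M,F \right)} = -24 - 4 F - 4 M$ ($p{\left(M,F \right)} = - 4 \left(\left(M + F\right) + 6\right) = - 4 \left(\left(F + M\right) + 6\right) = - 4 \left(6 + F + M\right) = -24 - 4 F - 4 M$)
$N{\left(U,j \right)} = -6 - 2 U$ ($N{\left(U,j \right)} = - \frac{\left(-1\right) \left(-24 - 4 U - 4 U\right)}{4} = - \frac{\left(-1\right) \left(-24 - 8 U\right)}{4} = - \frac{24 + 8 U}{4} = -6 - 2 U$)
$\frac{1}{d{\left(-300,31 - 135 \right)} + N{\left(2,-6 \right)} 2 \cdot 22} = \frac{1}{\left(120 - \left(31 - 135\right)\right) + \left(-6 - 4\right) 2 \cdot 22} = \frac{1}{\left(120 - -104\right) + \left(-10\right) 2 \cdot 22} = \frac{1}{\left(120 + 104\right) - 440} = \frac{1}{224 - 440} = \frac{1}{-216} = - \frac{1}{216}$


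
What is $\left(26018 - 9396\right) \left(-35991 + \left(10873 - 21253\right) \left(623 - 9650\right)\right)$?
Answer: $1556887479318$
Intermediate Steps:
$\left(26018 - 9396\right) \left(-35991 + \left(10873 - 21253\right) \left(623 - 9650\right)\right) = 16622 \left(-35991 - -93700260\right) = 16622 \left(-35991 + 93700260\right) = 16622 \cdot 93664269 = 1556887479318$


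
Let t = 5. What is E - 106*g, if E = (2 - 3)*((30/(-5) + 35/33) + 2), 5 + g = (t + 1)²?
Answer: -108341/33 ≈ -3283.1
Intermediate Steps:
g = 31 (g = -5 + (5 + 1)² = -5 + 6² = -5 + 36 = 31)
E = 97/33 (E = -((30*(-⅕) + 35*(1/33)) + 2) = -((-6 + 35/33) + 2) = -(-163/33 + 2) = -1*(-97/33) = 97/33 ≈ 2.9394)
E - 106*g = 97/33 - 106*31 = 97/33 - 3286 = -108341/33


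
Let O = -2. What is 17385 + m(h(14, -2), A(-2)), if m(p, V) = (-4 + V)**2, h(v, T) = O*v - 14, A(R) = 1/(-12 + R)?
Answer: 3410709/196 ≈ 17402.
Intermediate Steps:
h(v, T) = -14 - 2*v (h(v, T) = -2*v - 14 = -14 - 2*v)
17385 + m(h(14, -2), A(-2)) = 17385 + (-4 + 1/(-12 - 2))**2 = 17385 + (-4 + 1/(-14))**2 = 17385 + (-4 - 1/14)**2 = 17385 + (-57/14)**2 = 17385 + 3249/196 = 3410709/196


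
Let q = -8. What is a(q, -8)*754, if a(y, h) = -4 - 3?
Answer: -5278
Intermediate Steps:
a(y, h) = -7
a(q, -8)*754 = -7*754 = -5278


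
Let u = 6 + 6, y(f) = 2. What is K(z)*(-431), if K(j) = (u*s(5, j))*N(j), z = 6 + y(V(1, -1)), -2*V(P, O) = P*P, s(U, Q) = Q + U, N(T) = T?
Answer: -537888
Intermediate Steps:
V(P, O) = -P²/2 (V(P, O) = -P*P/2 = -P²/2)
u = 12
z = 8 (z = 6 + 2 = 8)
K(j) = j*(60 + 12*j) (K(j) = (12*(j + 5))*j = (12*(5 + j))*j = (60 + 12*j)*j = j*(60 + 12*j))
K(z)*(-431) = (12*8*(5 + 8))*(-431) = (12*8*13)*(-431) = 1248*(-431) = -537888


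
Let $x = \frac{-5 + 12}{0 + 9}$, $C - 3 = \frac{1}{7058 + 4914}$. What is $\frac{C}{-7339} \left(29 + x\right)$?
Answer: $- \frac{2406439}{197690643} \approx -0.012173$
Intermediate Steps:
$C = \frac{35917}{11972}$ ($C = 3 + \frac{1}{7058 + 4914} = 3 + \frac{1}{11972} = \frac{35917}{11972} \approx 3.0001$)
$x = \frac{7}{9} \approx 0.77778$
$\frac{C}{-7339} \left(29 + x\right) = \frac{35917}{11972 \left(-7339\right)} \left(29 + \frac{7}{9}\right) = \frac{35917}{11972} \left(- \frac{1}{7339}\right) \frac{268}{9} = \left(- \frac{35917}{87862508}\right) \frac{268}{9} = - \frac{2406439}{197690643}$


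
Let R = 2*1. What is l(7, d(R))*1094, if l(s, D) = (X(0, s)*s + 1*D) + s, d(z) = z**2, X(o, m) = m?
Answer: 65640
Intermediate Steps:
R = 2
l(s, D) = D + s + s**2 (l(s, D) = (s*s + 1*D) + s = (s**2 + D) + s = (D + s**2) + s = D + s + s**2)
l(7, d(R))*1094 = (2**2 + 7 + 7**2)*1094 = (4 + 7 + 49)*1094 = 60*1094 = 65640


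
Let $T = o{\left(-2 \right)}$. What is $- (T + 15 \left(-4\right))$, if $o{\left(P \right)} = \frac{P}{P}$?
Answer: $59$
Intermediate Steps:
$o{\left(P \right)} = 1$
$T = 1$
$- (T + 15 \left(-4\right)) = - (1 + 15 \left(-4\right)) = - (1 - 60) = \left(-1\right) \left(-59\right) = 59$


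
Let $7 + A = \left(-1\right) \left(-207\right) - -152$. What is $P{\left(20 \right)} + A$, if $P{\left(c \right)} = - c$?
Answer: $332$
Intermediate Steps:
$A = 352$ ($A = -7 - -359 = -7 + \left(207 + 152\right) = -7 + 359 = 352$)
$P{\left(20 \right)} + A = \left(-1\right) 20 + 352 = -20 + 352 = 332$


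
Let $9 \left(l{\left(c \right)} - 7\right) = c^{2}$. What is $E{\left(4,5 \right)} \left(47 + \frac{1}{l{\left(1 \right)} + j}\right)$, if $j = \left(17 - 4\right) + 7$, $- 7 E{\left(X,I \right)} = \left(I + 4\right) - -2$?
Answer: $- \frac{126247}{1708} \approx -73.915$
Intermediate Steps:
$E{\left(X,I \right)} = - \frac{6}{7} - \frac{I}{7}$ ($E{\left(X,I \right)} = - \frac{\left(I + 4\right) - -2}{7} = - \frac{\left(4 + I\right) + 2}{7} = - \frac{6 + I}{7} = - \frac{6}{7} - \frac{I}{7}$)
$l{\left(c \right)} = 7 + \frac{c^{2}}{9}$
$j = 20$ ($j = 13 + 7 = 20$)
$E{\left(4,5 \right)} \left(47 + \frac{1}{l{\left(1 \right)} + j}\right) = \left(- \frac{6}{7} - \frac{5}{7}\right) \left(47 + \frac{1}{\left(7 + \frac{1^{2}}{9}\right) + 20}\right) = \left(- \frac{6}{7} - \frac{5}{7}\right) \left(47 + \frac{1}{\left(7 + \frac{1}{9} \cdot 1\right) + 20}\right) = - \frac{11 \left(47 + \frac{1}{\left(7 + \frac{1}{9}\right) + 20}\right)}{7} = - \frac{11 \left(47 + \frac{1}{\frac{64}{9} + 20}\right)}{7} = - \frac{11 \left(47 + \frac{1}{\frac{244}{9}}\right)}{7} = - \frac{11 \left(47 + \frac{9}{244}\right)}{7} = \left(- \frac{11}{7}\right) \frac{11477}{244} = - \frac{126247}{1708}$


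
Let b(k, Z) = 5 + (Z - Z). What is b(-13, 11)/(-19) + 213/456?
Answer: 31/152 ≈ 0.20395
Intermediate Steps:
b(k, Z) = 5 (b(k, Z) = 5 + 0 = 5)
b(-13, 11)/(-19) + 213/456 = 5/(-19) + 213/456 = 5*(-1/19) + 213*(1/456) = -5/19 + 71/152 = 31/152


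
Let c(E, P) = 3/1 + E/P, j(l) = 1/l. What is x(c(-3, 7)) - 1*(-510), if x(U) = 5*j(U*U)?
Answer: 165485/324 ≈ 510.76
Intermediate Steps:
c(E, P) = 3 + E/P (c(E, P) = 3*1 + E/P = 3 + E/P)
x(U) = 5/U² (x(U) = 5/((U*U)) = 5/(U²) = 5/U²)
x(c(-3, 7)) - 1*(-510) = 5/(3 - 3/7)² - 1*(-510) = 5/(3 - 3*⅐)² + 510 = 5/(3 - 3/7)² + 510 = 5/(18/7)² + 510 = 5*(49/324) + 510 = 245/324 + 510 = 165485/324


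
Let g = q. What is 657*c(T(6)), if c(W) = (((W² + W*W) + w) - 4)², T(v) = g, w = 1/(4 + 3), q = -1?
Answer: 111033/49 ≈ 2266.0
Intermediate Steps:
g = -1
w = ⅐ (w = 1/7 = ⅐ ≈ 0.14286)
T(v) = -1
c(W) = (-27/7 + 2*W²)² (c(W) = (((W² + W*W) + ⅐) - 4)² = (((W² + W²) + ⅐) - 4)² = ((2*W² + ⅐) - 4)² = ((⅐ + 2*W²) - 4)² = (-27/7 + 2*W²)²)
657*c(T(6)) = 657*((-27 + 14*(-1)²)²/49) = 657*((-27 + 14*1)²/49) = 657*((-27 + 14)²/49) = 657*((1/49)*(-13)²) = 657*((1/49)*169) = 657*(169/49) = 111033/49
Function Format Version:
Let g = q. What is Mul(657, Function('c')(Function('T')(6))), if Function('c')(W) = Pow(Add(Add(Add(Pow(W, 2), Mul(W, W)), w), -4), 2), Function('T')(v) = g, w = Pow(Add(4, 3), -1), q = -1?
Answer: Rational(111033, 49) ≈ 2266.0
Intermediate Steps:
g = -1
w = Rational(1, 7) (w = Pow(7, -1) = Rational(1, 7) ≈ 0.14286)
Function('T')(v) = -1
Function('c')(W) = Pow(Add(Rational(-27, 7), Mul(2, Pow(W, 2))), 2) (Function('c')(W) = Pow(Add(Add(Add(Pow(W, 2), Mul(W, W)), Rational(1, 7)), -4), 2) = Pow(Add(Add(Add(Pow(W, 2), Pow(W, 2)), Rational(1, 7)), -4), 2) = Pow(Add(Add(Mul(2, Pow(W, 2)), Rational(1, 7)), -4), 2) = Pow(Add(Add(Rational(1, 7), Mul(2, Pow(W, 2))), -4), 2) = Pow(Add(Rational(-27, 7), Mul(2, Pow(W, 2))), 2))
Mul(657, Function('c')(Function('T')(6))) = Mul(657, Mul(Rational(1, 49), Pow(Add(-27, Mul(14, Pow(-1, 2))), 2))) = Mul(657, Mul(Rational(1, 49), Pow(Add(-27, Mul(14, 1)), 2))) = Mul(657, Mul(Rational(1, 49), Pow(Add(-27, 14), 2))) = Mul(657, Mul(Rational(1, 49), Pow(-13, 2))) = Mul(657, Mul(Rational(1, 49), 169)) = Mul(657, Rational(169, 49)) = Rational(111033, 49)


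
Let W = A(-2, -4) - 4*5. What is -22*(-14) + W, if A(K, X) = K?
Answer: 286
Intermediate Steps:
W = -22 (W = -2 - 4*5 = -2 - 1*20 = -2 - 20 = -22)
-22*(-14) + W = -22*(-14) - 22 = 308 - 22 = 286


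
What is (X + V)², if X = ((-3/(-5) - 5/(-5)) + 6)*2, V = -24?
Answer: 1936/25 ≈ 77.440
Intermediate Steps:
X = 76/5 (X = ((-3*(-⅕) - 5*(-⅕)) + 6)*2 = ((⅗ + 1) + 6)*2 = (8/5 + 6)*2 = (38/5)*2 = 76/5 ≈ 15.200)
(X + V)² = (76/5 - 24)² = (-44/5)² = 1936/25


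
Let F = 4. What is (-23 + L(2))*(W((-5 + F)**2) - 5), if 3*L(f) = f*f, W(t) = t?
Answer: 260/3 ≈ 86.667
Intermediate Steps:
L(f) = f**2/3 (L(f) = (f*f)/3 = f**2/3)
(-23 + L(2))*(W((-5 + F)**2) - 5) = (-23 + (1/3)*2**2)*((-5 + 4)**2 - 5) = (-23 + (1/3)*4)*((-1)**2 - 5) = (-23 + 4/3)*(1 - 5) = -65/3*(-4) = 260/3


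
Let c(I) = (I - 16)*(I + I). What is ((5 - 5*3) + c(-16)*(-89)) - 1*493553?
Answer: -584699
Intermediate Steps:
c(I) = 2*I*(-16 + I) (c(I) = (-16 + I)*(2*I) = 2*I*(-16 + I))
((5 - 5*3) + c(-16)*(-89)) - 1*493553 = ((5 - 5*3) + (2*(-16)*(-16 - 16))*(-89)) - 1*493553 = ((5 - 15) + (2*(-16)*(-32))*(-89)) - 493553 = (-10 + 1024*(-89)) - 493553 = (-10 - 91136) - 493553 = -91146 - 493553 = -584699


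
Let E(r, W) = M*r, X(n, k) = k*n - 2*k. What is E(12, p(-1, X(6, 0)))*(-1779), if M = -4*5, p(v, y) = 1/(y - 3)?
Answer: 426960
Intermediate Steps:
X(n, k) = -2*k + k*n
p(v, y) = 1/(-3 + y)
M = -20
E(r, W) = -20*r
E(12, p(-1, X(6, 0)))*(-1779) = -20*12*(-1779) = -240*(-1779) = 426960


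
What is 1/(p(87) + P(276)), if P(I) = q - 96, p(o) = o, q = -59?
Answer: -1/68 ≈ -0.014706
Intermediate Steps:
P(I) = -155 (P(I) = -59 - 96 = -155)
1/(p(87) + P(276)) = 1/(87 - 155) = 1/(-68) = -1/68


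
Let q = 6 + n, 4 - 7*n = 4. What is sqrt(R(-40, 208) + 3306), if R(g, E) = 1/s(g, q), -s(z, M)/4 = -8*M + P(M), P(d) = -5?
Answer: sqrt(37146269)/106 ≈ 57.498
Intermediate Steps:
n = 0 (n = 4/7 - 1/7*4 = 4/7 - 4/7 = 0)
q = 6 (q = 6 + 0 = 6)
s(z, M) = 20 + 32*M (s(z, M) = -4*(-8*M - 5) = -4*(-5 - 8*M) = 20 + 32*M)
R(g, E) = 1/212 (R(g, E) = 1/(20 + 32*6) = 1/(20 + 192) = 1/212)
sqrt(R(-40, 208) + 3306) = sqrt(1/212 + 3306) = sqrt(700873/212) = sqrt(37146269)/106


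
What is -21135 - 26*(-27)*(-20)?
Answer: -35175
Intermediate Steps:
-21135 - 26*(-27)*(-20) = -21135 - (-702)*(-20) = -21135 - 1*14040 = -21135 - 14040 = -35175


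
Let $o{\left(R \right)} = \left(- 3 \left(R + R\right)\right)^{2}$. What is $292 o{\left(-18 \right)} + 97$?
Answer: $3405985$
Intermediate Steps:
$o{\left(R \right)} = 36 R^{2}$ ($o{\left(R \right)} = \left(- 3 \cdot 2 R\right)^{2} = \left(- 6 R\right)^{2} = 36 R^{2}$)
$292 o{\left(-18 \right)} + 97 = 292 \cdot 36 \left(-18\right)^{2} + 97 = 292 \cdot 36 \cdot 324 + 97 = 292 \cdot 11664 + 97 = 3405888 + 97 = 3405985$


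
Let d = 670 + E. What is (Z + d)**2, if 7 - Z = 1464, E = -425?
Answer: 1468944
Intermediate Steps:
Z = -1457 (Z = 7 - 1*1464 = 7 - 1464 = -1457)
d = 245 (d = 670 - 425 = 245)
(Z + d)**2 = (-1457 + 245)**2 = (-1212)**2 = 1468944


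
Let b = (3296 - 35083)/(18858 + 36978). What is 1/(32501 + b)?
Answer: 55836/1814694049 ≈ 3.0769e-5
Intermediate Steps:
b = -31787/55836 ≈ -0.56929
1/(32501 + b) = 1/(32501 - 31787/55836) = 1/(1814694049/55836) = 55836/1814694049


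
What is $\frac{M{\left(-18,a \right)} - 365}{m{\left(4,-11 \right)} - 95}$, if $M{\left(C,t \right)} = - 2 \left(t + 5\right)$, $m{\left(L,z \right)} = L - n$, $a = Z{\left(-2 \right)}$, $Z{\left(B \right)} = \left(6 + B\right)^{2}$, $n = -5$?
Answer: $\frac{407}{86} \approx 4.7326$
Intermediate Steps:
$a = 16$ ($a = \left(6 - 2\right)^{2} = 4^{2} = 16$)
$m{\left(L,z \right)} = 5 + L$ ($m{\left(L,z \right)} = L - -5 = L + 5 = 5 + L$)
$M{\left(C,t \right)} = -10 - 2 t$ ($M{\left(C,t \right)} = - 2 \left(5 + t\right) = -10 - 2 t$)
$\frac{M{\left(-18,a \right)} - 365}{m{\left(4,-11 \right)} - 95} = \frac{\left(-10 - 32\right) - 365}{\left(5 + 4\right) - 95} = \frac{\left(-10 - 32\right) - 365}{9 - 95} = \frac{-42 - 365}{-86} = \left(-407\right) \left(- \frac{1}{86}\right) = \frac{407}{86}$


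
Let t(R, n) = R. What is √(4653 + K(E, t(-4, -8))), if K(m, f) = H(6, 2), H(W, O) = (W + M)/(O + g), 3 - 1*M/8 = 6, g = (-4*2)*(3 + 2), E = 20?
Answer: 12*√11666/19 ≈ 68.216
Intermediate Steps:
g = -40 (g = -8*5 = -40)
M = -24 (M = 24 - 8*6 = 24 - 48 = -24)
H(W, O) = (-24 + W)/(-40 + O) (H(W, O) = (W - 24)/(O - 40) = (-24 + W)/(-40 + O))
K(m, f) = 9/19 (K(m, f) = (-24 + 6)/(-40 + 2) = -18/(-38) = -1/38*(-18) = 9/19)
√(4653 + K(E, t(-4, -8))) = √(4653 + 9/19) = √(88416/19) = 12*√11666/19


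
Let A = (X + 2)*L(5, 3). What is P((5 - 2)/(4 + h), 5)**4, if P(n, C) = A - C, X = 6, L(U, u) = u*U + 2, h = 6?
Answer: 294499921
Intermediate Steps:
L(U, u) = 2 + U*u (L(U, u) = U*u + 2 = 2 + U*u)
A = 136 (A = (6 + 2)*(2 + 5*3) = 8*(2 + 15) = 8*17 = 136)
P(n, C) = 136 - C
P((5 - 2)/(4 + h), 5)**4 = (136 - 1*5)**4 = (136 - 5)**4 = 131**4 = 294499921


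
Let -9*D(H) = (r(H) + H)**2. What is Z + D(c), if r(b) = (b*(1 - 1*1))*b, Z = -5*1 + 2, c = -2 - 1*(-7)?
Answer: -52/9 ≈ -5.7778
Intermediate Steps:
c = 5 (c = -2 + 7 = 5)
Z = -3 (Z = -5 + 2 = -3)
r(b) = 0 (r(b) = (b*(1 - 1))*b = (b*0)*b = 0*b = 0)
D(H) = -H**2/9 (D(H) = -(0 + H)**2/9 = -H**2/9)
Z + D(c) = -3 - 1/9*5**2 = -3 - 1/9*25 = -3 - 25/9 = -52/9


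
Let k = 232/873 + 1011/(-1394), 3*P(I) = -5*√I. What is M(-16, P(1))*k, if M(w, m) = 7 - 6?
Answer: -559195/1216962 ≈ -0.45950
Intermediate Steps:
P(I) = -5*√I/3 (P(I) = (-5*√I)/3 = -5*√I/3)
M(w, m) = 1
k = -559195/1216962 (k = 232*(1/873) + 1011*(-1/1394) = 232/873 - 1011/1394 = -559195/1216962 ≈ -0.45950)
M(-16, P(1))*k = 1*(-559195/1216962) = -559195/1216962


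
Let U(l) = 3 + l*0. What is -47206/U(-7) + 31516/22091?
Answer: -1042733198/66273 ≈ -15734.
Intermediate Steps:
U(l) = 3 (U(l) = 3 + 0 = 3)
-47206/U(-7) + 31516/22091 = -47206/3 + 31516/22091 = -1042733198/66273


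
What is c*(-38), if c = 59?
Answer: -2242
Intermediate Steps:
c*(-38) = 59*(-38) = -2242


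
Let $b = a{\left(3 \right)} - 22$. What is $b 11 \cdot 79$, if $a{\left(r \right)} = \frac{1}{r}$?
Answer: $- \frac{56485}{3} \approx -18828.0$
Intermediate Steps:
$b = - \frac{65}{3}$ ($b = \frac{1}{3} - 22 = - \frac{65}{3} \approx -21.667$)
$b 11 \cdot 79 = \left(- \frac{65}{3}\right) 11 \cdot 79 = \left(- \frac{715}{3}\right) 79 = - \frac{56485}{3}$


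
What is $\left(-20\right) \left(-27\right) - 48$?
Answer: $492$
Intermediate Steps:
$\left(-20\right) \left(-27\right) - 48 = 540 - 48 = 492$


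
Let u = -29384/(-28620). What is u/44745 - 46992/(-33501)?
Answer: 5014919073182/3575120354325 ≈ 1.4027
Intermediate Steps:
u = 7346/7155 (u = -29384*(-1/28620) = 7346/7155 ≈ 1.0267)
u/44745 - 46992/(-33501) = (7346/7155)/44745 - 46992/(-33501) = (7346/7155)*(1/44745) - 46992*(-1/33501) = 7346/320150475 + 15664/11167 = 5014919073182/3575120354325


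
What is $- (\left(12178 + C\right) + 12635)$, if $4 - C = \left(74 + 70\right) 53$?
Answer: $-17185$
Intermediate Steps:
$C = -7628$ ($C = 4 - \left(74 + 70\right) 53 = 4 - 144 \cdot 53 = 4 - 7632 = -7628$)
$- (\left(12178 + C\right) + 12635) = - (\left(12178 - 7628\right) + 12635) = - (4550 + 12635) = \left(-1\right) 17185 = -17185$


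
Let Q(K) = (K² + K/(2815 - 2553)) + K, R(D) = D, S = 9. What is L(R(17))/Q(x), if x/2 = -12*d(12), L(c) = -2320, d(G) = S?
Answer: -75980/1520883 ≈ -0.049958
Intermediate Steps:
d(G) = 9
x = -216 (x = 2*(-12*9) = 2*(-108) = -216)
Q(K) = K² + 263*K/262 (Q(K) = (K² + K/262) + K = K² + 263*K/262)
L(R(17))/Q(x) = -2320*(-131/(108*(263 + 262*(-216)))) = -2320*(-131/(108*(263 - 56592))) = -2320/((1/262)*(-216)*(-56329)) = -2320/6083532/131 = -2320*131/6083532 = -75980/1520883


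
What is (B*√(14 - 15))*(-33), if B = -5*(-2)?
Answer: -330*I ≈ -330.0*I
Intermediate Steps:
B = 10
(B*√(14 - 15))*(-33) = (10*√(14 - 15))*(-33) = (10*√(-1))*(-33) = (10*I)*(-33) = -330*I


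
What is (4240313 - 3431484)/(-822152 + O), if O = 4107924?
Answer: 115547/469396 ≈ 0.24616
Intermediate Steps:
(4240313 - 3431484)/(-822152 + O) = (4240313 - 3431484)/(-822152 + 4107924) = 808829/3285772 = 808829*(1/3285772) = 115547/469396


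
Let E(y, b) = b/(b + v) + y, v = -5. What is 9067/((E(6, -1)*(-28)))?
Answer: -27201/518 ≈ -52.512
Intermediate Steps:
E(y, b) = y + b/(-5 + b) (E(y, b) = b/(b - 5) + y = b/(-5 + b) + y = y + b/(-5 + b))
9067/((E(6, -1)*(-28))) = 9067/((((-1 - 5*6 - 1*6)/(-5 - 1))*(-28))) = 9067/((((-1 - 30 - 6)/(-6))*(-28))) = 9067/((-⅙*(-37)*(-28))) = 9067/(((37/6)*(-28))) = 9067/(-518/3) = 9067*(-3/518) = -27201/518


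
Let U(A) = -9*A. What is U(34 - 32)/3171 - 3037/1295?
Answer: -65671/27935 ≈ -2.3508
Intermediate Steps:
U(34 - 32)/3171 - 3037/1295 = -9*(34 - 32)/3171 - 3037/1295 = -9*2*(1/3171) - 3037*1/1295 = -18*1/3171 - 3037/1295 = -6/1057 - 3037/1295 = -65671/27935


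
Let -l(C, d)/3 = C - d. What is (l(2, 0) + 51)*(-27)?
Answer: -1215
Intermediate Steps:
l(C, d) = -3*C + 3*d (l(C, d) = -3*(C - d) = -3*C + 3*d)
(l(2, 0) + 51)*(-27) = ((-3*2 + 3*0) + 51)*(-27) = ((-6 + 0) + 51)*(-27) = (-6 + 51)*(-27) = 45*(-27) = -1215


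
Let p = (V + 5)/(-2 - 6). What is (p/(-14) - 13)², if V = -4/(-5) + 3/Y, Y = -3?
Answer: 822649/4900 ≈ 167.89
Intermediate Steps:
V = -⅕ (V = -4/(-5) + 3/(-3) = -4*(-⅕) + 3*(-⅓) = ⅘ - 1 = -⅕ ≈ -0.20000)
p = -⅗ (p = (-⅕ + 5)/(-2 - 6) = (24/5)/(-8) = (24/5)*(-⅛) = -⅗ ≈ -0.60000)
(p/(-14) - 13)² = (-⅗/(-14) - 13)² = (-⅗*(-1/14) - 13)² = (3/70 - 13)² = (-907/70)² = 822649/4900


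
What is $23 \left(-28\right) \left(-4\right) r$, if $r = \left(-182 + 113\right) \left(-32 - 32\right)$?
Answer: $11375616$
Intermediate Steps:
$r = 4416$ ($r = \left(-69\right) \left(-64\right) = 4416$)
$23 \left(-28\right) \left(-4\right) r = 23 \left(-28\right) \left(-4\right) 4416 = \left(-644\right) \left(-4\right) 4416 = 2576 \cdot 4416 = 11375616$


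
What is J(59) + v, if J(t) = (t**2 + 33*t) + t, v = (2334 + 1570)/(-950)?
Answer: 2604373/475 ≈ 5482.9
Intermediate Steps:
v = -1952/475 (v = 3904*(-1/950) = -1952/475 ≈ -4.1095)
J(t) = t**2 + 34*t
J(59) + v = 59*(34 + 59) - 1952/475 = 59*93 - 1952/475 = 5487 - 1952/475 = 2604373/475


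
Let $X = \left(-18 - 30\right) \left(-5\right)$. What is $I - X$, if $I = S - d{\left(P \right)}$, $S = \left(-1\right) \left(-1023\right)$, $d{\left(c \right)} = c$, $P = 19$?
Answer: $764$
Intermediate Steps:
$X = 240$ ($X = \left(-48\right) \left(-5\right) = 240$)
$S = 1023$
$I = 1004$ ($I = 1023 - 19 = 1004$)
$I - X = 1004 - 240 = 764$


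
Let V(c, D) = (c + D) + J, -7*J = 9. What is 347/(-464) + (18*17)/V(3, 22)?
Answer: 468143/38512 ≈ 12.156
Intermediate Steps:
J = -9/7 (J = -1/7*9 = -9/7 ≈ -1.2857)
V(c, D) = -9/7 + D + c (V(c, D) = (c + D) - 9/7 = (D + c) - 9/7 = -9/7 + D + c)
347/(-464) + (18*17)/V(3, 22) = 347/(-464) + (18*17)/(-9/7 + 22 + 3) = 347*(-1/464) + 306/(166/7) = -347/464 + 306*(7/166) = -347/464 + 1071/83 = 468143/38512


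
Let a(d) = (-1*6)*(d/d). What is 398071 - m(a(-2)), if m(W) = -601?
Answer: 398672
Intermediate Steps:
a(d) = -6 (a(d) = -6*1 = -6)
398071 - m(a(-2)) = 398071 - 1*(-601) = 398071 + 601 = 398672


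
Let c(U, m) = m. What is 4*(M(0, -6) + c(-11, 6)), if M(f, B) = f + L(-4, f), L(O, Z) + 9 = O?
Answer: -28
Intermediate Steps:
L(O, Z) = -9 + O
M(f, B) = -13 + f (M(f, B) = f + (-9 - 4) = f - 13 = -13 + f)
4*(M(0, -6) + c(-11, 6)) = 4*((-13 + 0) + 6) = 4*(-13 + 6) = 4*(-7) = -28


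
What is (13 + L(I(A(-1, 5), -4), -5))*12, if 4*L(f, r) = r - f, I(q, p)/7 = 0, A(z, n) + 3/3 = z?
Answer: 141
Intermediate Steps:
A(z, n) = -1 + z
I(q, p) = 0 (I(q, p) = 7*0 = 0)
L(f, r) = -f/4 + r/4 (L(f, r) = (r - f)/4 = -f/4 + r/4)
(13 + L(I(A(-1, 5), -4), -5))*12 = (13 + (-1/4*0 + (1/4)*(-5)))*12 = (13 + (0 - 5/4))*12 = (13 - 5/4)*12 = (47/4)*12 = 141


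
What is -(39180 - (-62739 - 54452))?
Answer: -156371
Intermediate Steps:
-(39180 - (-62739 - 54452)) = -(39180 - 1*(-117191)) = -(39180 + 117191) = -1*156371 = -156371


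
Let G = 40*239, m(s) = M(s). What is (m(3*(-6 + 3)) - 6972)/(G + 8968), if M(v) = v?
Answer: -2327/6176 ≈ -0.37678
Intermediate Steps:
m(s) = s
G = 9560
(m(3*(-6 + 3)) - 6972)/(G + 8968) = (3*(-6 + 3) - 6972)/(9560 + 8968) = (3*(-3) - 6972)/18528 = (-9 - 6972)*(1/18528) = -6981*1/18528 = -2327/6176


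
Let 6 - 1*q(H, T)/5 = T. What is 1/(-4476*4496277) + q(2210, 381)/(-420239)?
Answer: 37735004302261/8457451013108628 ≈ 0.0044618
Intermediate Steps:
q(H, T) = 30 - 5*T
1/(-4476*4496277) + q(2210, 381)/(-420239) = 1/(-4476*4496277) + (30 - 5*381)/(-420239) = -1/4476*1/4496277 + (30 - 1905)*(-1/420239) = -1/20125335852 - 1875*(-1/420239) = -1/20125335852 + 1875/420239 = 37735004302261/8457451013108628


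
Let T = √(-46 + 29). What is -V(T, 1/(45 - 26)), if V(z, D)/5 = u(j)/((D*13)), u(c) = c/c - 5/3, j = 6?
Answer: 190/39 ≈ 4.8718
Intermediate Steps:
u(c) = -⅔ (u(c) = 1 - 5*⅓ = 1 - 5/3 = -⅔)
T = I*√17 (T = √(-17) = I*√17 ≈ 4.1231*I)
V(z, D) = -10/(39*D) (V(z, D) = 5*(-2*1/(13*D)/3) = 5*(-2/(39*D)) = -10/(39*D))
-V(T, 1/(45 - 26)) = -(-10)/(39*(1/(45 - 26))) = -(-10)/(39*(1/19)) = -(-10)/(39*1/19) = -(-10)*19/39 = -1*(-190/39) = 190/39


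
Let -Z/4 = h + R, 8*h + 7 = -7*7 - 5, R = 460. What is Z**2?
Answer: 13097161/4 ≈ 3.2743e+6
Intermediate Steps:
h = -61/8 (h = -7/8 + (-7*7 - 5)/8 = -7/8 + (-49 - 5)/8 = -7/8 + (1/8)*(-54) = -7/8 - 27/4 = -61/8 ≈ -7.6250)
Z = -3619/2 (Z = -4*(-61/8 + 460) = -4*3619/8 = -3619/2 ≈ -1809.5)
Z**2 = (-3619/2)**2 = 13097161/4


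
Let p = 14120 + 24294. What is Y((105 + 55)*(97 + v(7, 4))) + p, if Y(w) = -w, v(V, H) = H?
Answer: 22254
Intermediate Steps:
p = 38414
Y((105 + 55)*(97 + v(7, 4))) + p = -(105 + 55)*(97 + 4) + 38414 = -160*101 + 38414 = -1*16160 + 38414 = -16160 + 38414 = 22254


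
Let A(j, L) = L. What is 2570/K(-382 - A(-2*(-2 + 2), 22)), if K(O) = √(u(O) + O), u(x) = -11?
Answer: -514*I*√415/83 ≈ -126.16*I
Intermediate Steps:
K(O) = √(-11 + O)
2570/K(-382 - A(-2*(-2 + 2), 22)) = 2570/(√(-11 + (-382 - 1*22))) = 2570/(√(-11 + (-382 - 22))) = 2570/(√(-11 - 404)) = 2570/(√(-415)) = 2570/((I*√415)) = 2570*(-I*√415/415) = -514*I*√415/83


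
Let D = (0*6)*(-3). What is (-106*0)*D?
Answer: 0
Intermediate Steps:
D = 0 (D = 0*(-3) = 0)
(-106*0)*D = -106*0*0 = 0*0 = 0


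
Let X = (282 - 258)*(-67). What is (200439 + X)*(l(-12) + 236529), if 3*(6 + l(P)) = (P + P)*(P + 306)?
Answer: 46560454101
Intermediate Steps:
l(P) = -6 + 2*P*(306 + P)/3 (l(P) = -6 + ((P + P)*(P + 306))/3 = -6 + ((2*P)*(306 + P))/3 = -6 + (2*P*(306 + P))/3 = -6 + 2*P*(306 + P)/3)
X = -1608 (X = 24*(-67) = -1608)
(200439 + X)*(l(-12) + 236529) = (200439 - 1608)*((-6 + 204*(-12) + (2/3)*(-12)**2) + 236529) = 198831*((-6 - 2448 + (2/3)*144) + 236529) = 198831*((-6 - 2448 + 96) + 236529) = 198831*(-2358 + 236529) = 198831*234171 = 46560454101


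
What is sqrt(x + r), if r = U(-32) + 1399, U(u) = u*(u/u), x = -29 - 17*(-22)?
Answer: 4*sqrt(107) ≈ 41.376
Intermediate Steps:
x = 345 (x = -29 + 374 = 345)
U(u) = u (U(u) = u*1 = u)
r = 1367 (r = -32 + 1399 = 1367)
sqrt(x + r) = sqrt(345 + 1367) = sqrt(1712) = 4*sqrt(107)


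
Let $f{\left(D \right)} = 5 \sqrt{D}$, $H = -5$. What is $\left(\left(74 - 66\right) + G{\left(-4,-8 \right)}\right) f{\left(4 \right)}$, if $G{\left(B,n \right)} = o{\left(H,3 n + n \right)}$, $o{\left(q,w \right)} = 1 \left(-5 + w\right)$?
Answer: $-290$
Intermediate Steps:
$o{\left(q,w \right)} = -5 + w$
$G{\left(B,n \right)} = -5 + 4 n$ ($G{\left(B,n \right)} = -5 + \left(3 n + n\right) = -5 + 4 n$)
$\left(\left(74 - 66\right) + G{\left(-4,-8 \right)}\right) f{\left(4 \right)} = \left(\left(74 - 66\right) + \left(-5 + 4 \left(-8\right)\right)\right) 5 \sqrt{4} = \left(8 - 37\right) 5 \cdot 2 = \left(8 - 37\right) 10 = \left(-29\right) 10 = -290$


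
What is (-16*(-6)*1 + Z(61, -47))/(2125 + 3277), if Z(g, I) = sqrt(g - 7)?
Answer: 48/2701 + 3*sqrt(6)/5402 ≈ 0.019132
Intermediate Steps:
Z(g, I) = sqrt(-7 + g)
(-16*(-6)*1 + Z(61, -47))/(2125 + 3277) = (-16*(-6)*1 + sqrt(-7 + 61))/(2125 + 3277) = (96*1 + sqrt(54))/5402 = (96 + 3*sqrt(6))*(1/5402) = 48/2701 + 3*sqrt(6)/5402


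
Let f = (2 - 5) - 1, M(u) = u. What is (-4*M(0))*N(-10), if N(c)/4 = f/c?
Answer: 0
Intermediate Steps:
f = -4 (f = -3 - 1 = -4)
N(c) = -16/c (N(c) = 4*(-4/c) = -16/c)
(-4*M(0))*N(-10) = (-4*0)*(-16/(-10)) = 0*(-16*(-1/10)) = 0*(8/5) = 0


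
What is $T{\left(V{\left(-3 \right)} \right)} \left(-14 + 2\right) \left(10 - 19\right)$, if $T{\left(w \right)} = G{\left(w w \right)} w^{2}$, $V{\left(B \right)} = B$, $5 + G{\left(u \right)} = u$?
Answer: $3888$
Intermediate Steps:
$G{\left(u \right)} = -5 + u$
$T{\left(w \right)} = w^{2} \left(-5 + w^{2}\right)$ ($T{\left(w \right)} = \left(-5 + w w\right) w^{2} = \left(-5 + w^{2}\right) w^{2} = w^{2} \left(-5 + w^{2}\right)$)
$T{\left(V{\left(-3 \right)} \right)} \left(-14 + 2\right) \left(10 - 19\right) = \left(-3\right)^{2} \left(-5 + \left(-3\right)^{2}\right) \left(-14 + 2\right) \left(10 - 19\right) = 9 \left(-5 + 9\right) \left(\left(-12\right) \left(-9\right)\right) = 9 \cdot 4 \cdot 108 = 36 \cdot 108 = 3888$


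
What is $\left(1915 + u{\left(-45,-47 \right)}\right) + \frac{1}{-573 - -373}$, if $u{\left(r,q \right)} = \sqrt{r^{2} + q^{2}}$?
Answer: $\frac{382999}{200} + \sqrt{4234} \approx 1980.1$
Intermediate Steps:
$u{\left(r,q \right)} = \sqrt{q^{2} + r^{2}}$
$\left(1915 + u{\left(-45,-47 \right)}\right) + \frac{1}{-573 - -373} = \left(1915 + \sqrt{\left(-47\right)^{2} + \left(-45\right)^{2}}\right) + \frac{1}{-573 - -373} = \left(1915 + \sqrt{2209 + 2025}\right) + \frac{1}{-573 + 373} = \left(1915 + \sqrt{4234}\right) + \frac{1}{-200} = \left(1915 + \sqrt{4234}\right) - \frac{1}{200} = \frac{382999}{200} + \sqrt{4234}$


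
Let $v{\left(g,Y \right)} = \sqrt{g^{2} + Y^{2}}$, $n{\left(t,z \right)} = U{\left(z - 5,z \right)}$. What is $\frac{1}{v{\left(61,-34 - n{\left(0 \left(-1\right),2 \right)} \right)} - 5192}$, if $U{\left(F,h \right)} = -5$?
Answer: $- \frac{2596}{13476151} - \frac{\sqrt{4562}}{26952302} \approx -0.00019514$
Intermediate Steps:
$n{\left(t,z \right)} = -5$
$v{\left(g,Y \right)} = \sqrt{Y^{2} + g^{2}}$
$\frac{1}{v{\left(61,-34 - n{\left(0 \left(-1\right),2 \right)} \right)} - 5192} = \frac{1}{\sqrt{\left(-34 - -5\right)^{2} + 61^{2}} - 5192} = \frac{1}{\sqrt{\left(-34 + 5\right)^{2} + 3721} - 5192} = \frac{1}{\sqrt{\left(-29\right)^{2} + 3721} - 5192} = \frac{1}{\sqrt{841 + 3721} - 5192} = \frac{1}{\sqrt{4562} - 5192} = \frac{1}{-5192 + \sqrt{4562}}$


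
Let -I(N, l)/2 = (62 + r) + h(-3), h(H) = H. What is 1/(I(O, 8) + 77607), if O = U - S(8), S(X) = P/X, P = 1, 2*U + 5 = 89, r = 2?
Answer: 1/77485 ≈ 1.2906e-5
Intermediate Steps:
U = 42 (U = -5/2 + (1/2)*89 = -5/2 + 89/2 = 42)
S(X) = 1/X
O = 335/8 (O = 42 - 1/8 = 335/8 ≈ 41.875)
I(N, l) = -122 (I(N, l) = -2*((62 + 2) - 3) = -2*(64 - 3) = -2*61 = -122)
1/(I(O, 8) + 77607) = 1/(-122 + 77607) = 1/77485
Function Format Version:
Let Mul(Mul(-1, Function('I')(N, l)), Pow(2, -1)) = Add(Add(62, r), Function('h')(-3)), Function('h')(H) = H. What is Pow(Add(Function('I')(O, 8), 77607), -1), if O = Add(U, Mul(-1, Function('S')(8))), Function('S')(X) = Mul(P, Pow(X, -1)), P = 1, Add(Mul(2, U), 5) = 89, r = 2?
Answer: Rational(1, 77485) ≈ 1.2906e-5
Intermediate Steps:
U = 42 (U = Add(Rational(-5, 2), Mul(Rational(1, 2), 89)) = Add(Rational(-5, 2), Rational(89, 2)) = 42)
Function('S')(X) = Pow(X, -1) (Function('S')(X) = Mul(1, Pow(X, -1)) = Pow(X, -1))
O = Rational(335, 8) (O = Add(42, Mul(-1, Pow(8, -1))) = Add(42, Mul(-1, Rational(1, 8))) = Add(42, Rational(-1, 8)) = Rational(335, 8) ≈ 41.875)
Function('I')(N, l) = -122 (Function('I')(N, l) = Mul(-2, Add(Add(62, 2), -3)) = Mul(-2, Add(64, -3)) = Mul(-2, 61) = -122)
Pow(Add(Function('I')(O, 8), 77607), -1) = Pow(Add(-122, 77607), -1) = Pow(77485, -1) = Rational(1, 77485)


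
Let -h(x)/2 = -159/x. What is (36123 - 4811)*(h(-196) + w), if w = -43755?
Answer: -67135260744/49 ≈ -1.3701e+9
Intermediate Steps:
h(x) = 318/x (h(x) = -(-318)/x = 318/x)
(36123 - 4811)*(h(-196) + w) = (36123 - 4811)*(318/(-196) - 43755) = 31312*(318*(-1/196) - 43755) = 31312*(-159/98 - 43755) = 31312*(-4288149/98) = -67135260744/49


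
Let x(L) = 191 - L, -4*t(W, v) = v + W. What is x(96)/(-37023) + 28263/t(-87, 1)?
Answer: 48668791/37023 ≈ 1314.6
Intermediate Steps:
t(W, v) = -W/4 - v/4 (t(W, v) = -(v + W)/4 = -(W + v)/4 = -W/4 - v/4)
x(96)/(-37023) + 28263/t(-87, 1) = (191 - 1*96)/(-37023) + 28263/(-1/4*(-87) - 1/4*1) = (191 - 96)*(-1/37023) + 28263/(87/4 - 1/4) = 95*(-1/37023) + 28263/(43/2) = -95/37023 + 28263*(2/43) = -95/37023 + 56526/43 = 48668791/37023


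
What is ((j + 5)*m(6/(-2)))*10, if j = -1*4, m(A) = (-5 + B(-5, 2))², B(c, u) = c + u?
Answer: 640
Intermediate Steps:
m(A) = 64 (m(A) = (-5 + (-5 + 2))² = (-5 - 3)² = (-8)² = 64)
j = -4
((j + 5)*m(6/(-2)))*10 = ((-4 + 5)*64)*10 = (1*64)*10 = 64*10 = 640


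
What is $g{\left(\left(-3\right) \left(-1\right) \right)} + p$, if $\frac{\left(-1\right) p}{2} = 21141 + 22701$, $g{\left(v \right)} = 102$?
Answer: $-87582$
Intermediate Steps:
$p = -87684$ ($p = - 2 \left(21141 + 22701\right) = \left(-2\right) 43842 = -87684$)
$g{\left(\left(-3\right) \left(-1\right) \right)} + p = 102 - 87684 = -87582$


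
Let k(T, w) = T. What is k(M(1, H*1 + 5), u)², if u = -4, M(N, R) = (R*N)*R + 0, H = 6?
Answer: 14641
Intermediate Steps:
M(N, R) = N*R² (M(N, R) = (N*R)*R + 0 = N*R² + 0 = N*R²)
k(M(1, H*1 + 5), u)² = (1*(6*1 + 5)²)² = (1*(6 + 5)²)² = (1*11²)² = (1*121)² = 121² = 14641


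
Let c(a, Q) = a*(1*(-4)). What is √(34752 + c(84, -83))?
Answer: 12*√239 ≈ 185.52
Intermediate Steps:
c(a, Q) = -4*a (c(a, Q) = a*(-4) = -4*a)
√(34752 + c(84, -83)) = √(34752 - 4*84) = √(34752 - 336) = √34416 = 12*√239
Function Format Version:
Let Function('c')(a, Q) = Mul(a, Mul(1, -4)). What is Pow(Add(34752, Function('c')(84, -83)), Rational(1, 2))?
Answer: Mul(12, Pow(239, Rational(1, 2))) ≈ 185.52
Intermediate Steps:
Function('c')(a, Q) = Mul(-4, a) (Function('c')(a, Q) = Mul(a, -4) = Mul(-4, a))
Pow(Add(34752, Function('c')(84, -83)), Rational(1, 2)) = Pow(Add(34752, Mul(-4, 84)), Rational(1, 2)) = Pow(Add(34752, -336), Rational(1, 2)) = Pow(34416, Rational(1, 2)) = Mul(12, Pow(239, Rational(1, 2)))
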